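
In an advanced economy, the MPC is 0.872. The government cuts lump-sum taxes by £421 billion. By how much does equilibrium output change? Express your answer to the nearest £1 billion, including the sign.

A lump-sum tax change of −£421 billion shifts disposable income by +£421 billion; first-round consumption changes by −c × ΔT = −0.872 × (−£421 billion) = +£367.112 billion.
Expenditure multiplier = 1/(1 − MPC) = 1/(1 − 0.872) = 1/0.128 ≈ 7.813.
The tax multiplier is −c × k ≈ −6.813, so ΔY = k × (−c·ΔT) = (+£367.112 billion) / 0.128 ≈ +£2,868 billion.

+£2,868 billion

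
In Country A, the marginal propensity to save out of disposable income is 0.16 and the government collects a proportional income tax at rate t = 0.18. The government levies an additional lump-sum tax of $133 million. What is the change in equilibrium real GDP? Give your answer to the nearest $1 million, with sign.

−$359 million

MPC = 1 − MPS = 1 − 0.16 = 0.84.
A lump-sum tax change of +$133 million shifts disposable income by −$133 million; first-round consumption changes by −c × ΔT = −0.84 × (+$133 million) = −$111.72 million.
Expenditure multiplier = 1/(1 − c(1−t)) = 1/(1 − 0.84×0.82) = 1/0.3112 ≈ 3.213.
The tax multiplier is −c × k ≈ −2.699, so ΔY = k × (−c·ΔT) = (−$111.72 million) / 0.3112 ≈ −$359 million.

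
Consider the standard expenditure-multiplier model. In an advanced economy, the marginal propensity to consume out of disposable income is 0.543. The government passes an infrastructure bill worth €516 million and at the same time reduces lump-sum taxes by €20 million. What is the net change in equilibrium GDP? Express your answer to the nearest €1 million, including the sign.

Expenditure multiplier = 1/(1 − MPC) = 1/(1 − 0.543) = 1/0.457 ≈ 2.188.
ΔG contributes k·ΔG = (+€516 million) / 0.457 ≈ +€1,129.1 million.
ΔT of −€20 million changes first-round spending by −c·ΔT = +€10.86 million, contributing k·(−c·ΔT) = (+€10.86 million) / 0.457 ≈ +€23.8 million.
Net ΔY = k(ΔG − c·ΔT) = (+€526.86 million) / 0.457 ≈ +€1,153 million.

+€1,153 million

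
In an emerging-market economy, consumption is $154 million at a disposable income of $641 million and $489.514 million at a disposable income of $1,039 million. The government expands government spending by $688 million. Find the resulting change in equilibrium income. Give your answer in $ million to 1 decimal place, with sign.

+$4,382.2 million

MPC = ΔC/ΔYd = (489.514 − 154)/(1,039 − 641) = 335.514/398 = 0.843.
Government-spending multiplier = 1/(1 − MPC) = 1/(1 − 0.843) = 1/0.157 ≈ 6.369.
ΔY = k × ΔG = (+$688 million) / 0.157 ≈ +$4,382.2 million.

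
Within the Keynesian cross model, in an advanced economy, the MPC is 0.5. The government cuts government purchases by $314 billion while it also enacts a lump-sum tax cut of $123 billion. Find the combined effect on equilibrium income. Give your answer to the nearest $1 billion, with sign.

−$505 billion

Expenditure multiplier = 1/(1 − MPC) = 1/(1 − 0.5) = 1/0.5 = 2.
ΔG contributes k·ΔG = (−$314 billion) / 0.5 = −$628 billion.
ΔT of −$123 billion changes first-round spending by −c·ΔT = +$61.5 billion, contributing k·(−c·ΔT) = (+$61.5 billion) / 0.5 = +$123 billion.
Net ΔY = k(ΔG − c·ΔT) = (−$252.5 billion) / 0.5 = −$505 billion.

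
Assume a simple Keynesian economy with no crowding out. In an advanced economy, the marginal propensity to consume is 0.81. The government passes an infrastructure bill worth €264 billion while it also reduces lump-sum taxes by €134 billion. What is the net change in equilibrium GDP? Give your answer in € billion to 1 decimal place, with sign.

+€1,960.7 billion

Expenditure multiplier = 1/(1 − MPC) = 1/(1 − 0.81) = 1/0.19 ≈ 5.263.
ΔG contributes k·ΔG = (+€264 billion) / 0.19 ≈ +€1,389.5 billion.
ΔT of −€134 billion changes first-round spending by −c·ΔT = +€108.54 billion, contributing k·(−c·ΔT) = (+€108.54 billion) / 0.19 ≈ +€571.3 billion.
Net ΔY = k(ΔG − c·ΔT) = (+€372.54 billion) / 0.19 ≈ +€1,960.7 billion.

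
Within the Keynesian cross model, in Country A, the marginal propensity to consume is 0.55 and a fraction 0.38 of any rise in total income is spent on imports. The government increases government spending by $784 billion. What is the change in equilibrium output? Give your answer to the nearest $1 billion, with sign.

+$945 billion

Government-spending multiplier = 1/(1 − c + m) = 1/(1 − 0.55 + 0.38) = 1/0.83 ≈ 1.205.
ΔY = k × ΔG = (+$784 billion) / 0.83 ≈ +$945 billion.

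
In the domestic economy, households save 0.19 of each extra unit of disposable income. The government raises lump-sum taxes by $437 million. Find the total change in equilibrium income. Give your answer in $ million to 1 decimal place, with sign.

−$1,863.0 million

MPC = 1 − MPS = 1 − 0.19 = 0.81.
A lump-sum tax change of +$437 million shifts disposable income by −$437 million; first-round consumption changes by −c × ΔT = −0.81 × (+$437 million) = −$353.97 million.
Expenditure multiplier = 1/(1 − MPC) = 1/(1 − 0.81) = 1/0.19 ≈ 5.263.
The tax multiplier is −c × k ≈ −4.263, so ΔY = k × (−c·ΔT) = (−$353.97 million) / 0.19 = −$1,863 million.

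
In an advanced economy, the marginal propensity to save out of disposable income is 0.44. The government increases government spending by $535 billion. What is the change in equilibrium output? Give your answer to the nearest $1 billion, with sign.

MPC = 1 − MPS = 1 − 0.44 = 0.56.
Spending multiplier = 1/(1 − MPC) = 1/(1 − 0.56) = 1/0.44 ≈ 2.273.
ΔY = k × ΔG = (+$535 billion) / 0.44 ≈ +$1,216 billion.

+$1,216 billion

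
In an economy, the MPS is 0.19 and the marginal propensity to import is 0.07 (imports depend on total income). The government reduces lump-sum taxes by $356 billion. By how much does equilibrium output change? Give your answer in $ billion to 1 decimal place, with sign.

+$1,109.1 billion

MPC = 1 − MPS = 1 − 0.19 = 0.81.
A lump-sum tax change of −$356 billion shifts disposable income by +$356 billion; first-round consumption changes by −c × ΔT = −0.81 × (−$356 billion) = +$288.36 billion.
Expenditure multiplier = 1/(1 − c + m) = 1/(1 − 0.81 + 0.07) = 1/0.26 ≈ 3.846.
The tax multiplier is −c × k ≈ −3.115, so ΔY = k × (−c·ΔT) = (+$288.36 billion) / 0.26 ≈ +$1,109.1 billion.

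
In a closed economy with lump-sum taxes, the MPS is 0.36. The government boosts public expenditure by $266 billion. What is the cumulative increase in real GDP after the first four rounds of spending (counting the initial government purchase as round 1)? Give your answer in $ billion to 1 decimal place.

MPC = 1 − MPS = 1 − 0.36 = 0.64.
Round 1 adds ΔG = $266 billion; each later round is MPC = 0.64 times the previous.
After 4 rounds: 266 + 170.24 + 108.9536 + 69.730304 = ΔG·(1 − c^4)/(1 − c) = 266 × (1 − 0.16777216)/0.36 ≈ $614.9 billion.

$614.9 billion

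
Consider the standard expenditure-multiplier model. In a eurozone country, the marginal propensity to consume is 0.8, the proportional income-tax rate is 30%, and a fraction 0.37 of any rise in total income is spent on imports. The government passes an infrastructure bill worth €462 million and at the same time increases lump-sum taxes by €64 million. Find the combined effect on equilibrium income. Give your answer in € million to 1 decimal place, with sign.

Expenditure multiplier = 1/(1 − c(1−t) + m) = 1/(1 − 0.8×0.7 + 0.37) = 1/0.81 ≈ 1.235.
ΔG contributes k·ΔG = (+€462 million) / 0.81 ≈ +€570.4 million.
ΔT of +€64 million changes first-round spending by −c·ΔT = −€51.2 million, contributing k·(−c·ΔT) = (−€51.2 million) / 0.81 ≈ −€63.2 million.
Net ΔY = k(ΔG − c·ΔT) = (+€410.8 million) / 0.81 ≈ +€507.2 million.

+€507.2 million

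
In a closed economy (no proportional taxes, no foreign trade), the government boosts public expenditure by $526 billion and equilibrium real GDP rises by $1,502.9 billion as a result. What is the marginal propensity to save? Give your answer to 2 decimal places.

0.35

Implied spending multiplier k = ΔY/ΔG = 1,502.9/526 ≈ 2.8572.
Since k = 1/(1 − MPC), MPC = 1 − 1/k = 1 − ΔG/ΔY = 1 − 526/1,502.9 ≈ 0.65.
MPS = 1 − MPC = 0.35.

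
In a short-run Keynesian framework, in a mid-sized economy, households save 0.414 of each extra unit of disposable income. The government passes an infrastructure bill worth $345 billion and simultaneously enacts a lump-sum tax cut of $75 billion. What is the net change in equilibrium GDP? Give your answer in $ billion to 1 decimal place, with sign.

+$939.5 billion

MPC = 1 − MPS = 1 − 0.414 = 0.586.
Expenditure multiplier = 1/(1 − MPC) = 1/(1 − 0.586) = 1/0.414 ≈ 2.415.
ΔG contributes k·ΔG = (+$345 billion) / 0.414 ≈ +$833.3 billion.
ΔT of −$75 billion changes first-round spending by −c·ΔT = +$43.95 billion, contributing k·(−c·ΔT) = (+$43.95 billion) / 0.414 ≈ +$106.2 billion.
Net ΔY = k(ΔG − c·ΔT) = (+$388.95 billion) / 0.414 ≈ +$939.5 billion.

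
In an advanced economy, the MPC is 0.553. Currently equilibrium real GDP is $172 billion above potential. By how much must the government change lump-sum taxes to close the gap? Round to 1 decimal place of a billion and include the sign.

Spending multiplier = 1/(1 − MPC) = 1/(1 − 0.553) = 1/0.447 ≈ 2.237.
Tax multiplier = −c·k = −0.553/0.447 ≈ −1.237. Need ΔY = −$172 billion, so ΔT = ΔY/(−c·k) = −(−$172 billion) × 0.447 / 0.553 ≈ +$139 billion.
The government should raise lump-sum taxes by $139 billion.

+$139.0 billion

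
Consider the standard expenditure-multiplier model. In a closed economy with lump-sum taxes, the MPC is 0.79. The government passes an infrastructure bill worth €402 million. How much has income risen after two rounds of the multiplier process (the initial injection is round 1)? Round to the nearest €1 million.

€720 million

Round 1 adds ΔG = €402 million; each later round is MPC = 0.79 times the previous.
After 2 rounds: 402 + 317.58 = ΔG·(1 − c^2)/(1 − c) = 402 × (1 − 0.6241)/0.21 ≈ €720 million.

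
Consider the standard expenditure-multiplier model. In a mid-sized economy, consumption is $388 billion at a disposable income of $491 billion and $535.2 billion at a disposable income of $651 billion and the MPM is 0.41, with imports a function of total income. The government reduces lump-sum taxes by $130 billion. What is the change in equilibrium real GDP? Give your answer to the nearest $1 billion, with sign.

MPC = ΔC/ΔYd = (535.2 − 388)/(651 − 491) = 147.2/160 = 0.92.
A lump-sum tax change of −$130 billion shifts disposable income by +$130 billion; first-round consumption changes by −c × ΔT = −0.92 × (−$130 billion) = +$119.6 billion.
Expenditure multiplier = 1/(1 − c + m) = 1/(1 − 0.92 + 0.41) = 1/0.49 ≈ 2.041.
The tax multiplier is −c × k ≈ −1.878, so ΔY = k × (−c·ΔT) = (+$119.6 billion) / 0.49 ≈ +$244 billion.

+$244 billion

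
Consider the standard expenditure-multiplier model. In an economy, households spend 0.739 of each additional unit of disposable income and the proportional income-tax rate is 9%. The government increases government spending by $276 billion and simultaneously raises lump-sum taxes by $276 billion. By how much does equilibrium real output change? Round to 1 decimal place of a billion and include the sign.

+$220.0 billion

Expenditure multiplier = 1/(1 − c(1−t)) = 1/(1 − 0.739×0.91) = 1/0.32751 ≈ 3.053.
ΔG contributes k·ΔG = (+$276 billion) / 0.32751 ≈ +$842.7 billion.
ΔT of +$276 billion changes first-round spending by −c·ΔT = −$203.964 billion, contributing k·(−c·ΔT) = (−$203.964 billion) / 0.32751 ≈ −$622.8 billion.
Net ΔY = k(ΔG − c·ΔT) = (+$72.036 billion) / 0.32751 ≈ +$220 billion.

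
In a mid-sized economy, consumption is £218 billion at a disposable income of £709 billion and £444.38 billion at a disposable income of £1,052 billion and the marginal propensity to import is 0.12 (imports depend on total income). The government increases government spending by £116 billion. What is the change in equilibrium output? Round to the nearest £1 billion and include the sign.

+£252 billion

MPC = ΔC/ΔYd = (444.38 − 218)/(1,052 − 709) = 226.38/343 = 0.66.
Government-spending multiplier = 1/(1 − c + m) = 1/(1 − 0.66 + 0.12) = 1/0.46 ≈ 2.174.
ΔY = k × ΔG = (+£116 billion) / 0.46 ≈ +£252 billion.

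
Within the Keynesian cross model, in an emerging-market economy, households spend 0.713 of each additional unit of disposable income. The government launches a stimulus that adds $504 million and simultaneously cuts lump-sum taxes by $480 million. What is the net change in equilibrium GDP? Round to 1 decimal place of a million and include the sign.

Expenditure multiplier = 1/(1 − MPC) = 1/(1 − 0.713) = 1/0.287 ≈ 3.484.
ΔG contributes k·ΔG = (+$504 million) / 0.287 ≈ +$1,756.1 million.
ΔT of −$480 million changes first-round spending by −c·ΔT = +$342.24 million, contributing k·(−c·ΔT) = (+$342.24 million) / 0.287 ≈ +$1,192.5 million.
Net ΔY = k(ΔG − c·ΔT) = (+$846.24 million) / 0.287 ≈ +$2,948.6 million.

+$2,948.6 million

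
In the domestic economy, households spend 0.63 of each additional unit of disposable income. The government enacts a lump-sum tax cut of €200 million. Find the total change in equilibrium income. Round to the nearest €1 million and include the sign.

A lump-sum tax change of −€200 million shifts disposable income by +€200 million; first-round consumption changes by −c × ΔT = −0.63 × (−€200 million) = +€126 million.
Expenditure multiplier = 1/(1 − MPC) = 1/(1 − 0.63) = 1/0.37 ≈ 2.703.
The tax multiplier is −c × k ≈ −1.703, so ΔY = k × (−c·ΔT) = (+€126 million) / 0.37 ≈ +€341 million.

+€341 million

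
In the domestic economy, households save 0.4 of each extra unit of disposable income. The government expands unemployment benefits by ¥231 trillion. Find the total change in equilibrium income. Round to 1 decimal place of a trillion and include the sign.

MPC = 1 − MPS = 1 − 0.4 = 0.6.
The transfer change shifts disposable income by +¥231 trillion, so first-round consumption changes by c·ΔTR = 0.6 × (+¥231 trillion) = +¥138.6 trillion.
Expenditure multiplier = 1/(1 − MPC) = 1/(1 − 0.6) = 1/0.4 = 2.5.
The transfer multiplier is c × k = 1.5, so ΔY = k × (c·ΔTR) = (+¥138.6 trillion) / 0.4 = +¥346.5 trillion.

+¥346.5 trillion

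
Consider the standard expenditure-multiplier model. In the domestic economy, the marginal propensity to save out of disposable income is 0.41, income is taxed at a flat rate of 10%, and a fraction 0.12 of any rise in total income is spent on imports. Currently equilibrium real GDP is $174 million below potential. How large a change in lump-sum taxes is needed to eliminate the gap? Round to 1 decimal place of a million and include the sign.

MPC = 1 − MPS = 1 − 0.41 = 0.59.
Spending multiplier = 1/(1 − c(1−t) + m) = 1/(1 − 0.59×0.9 + 0.12) = 1/0.589 ≈ 1.698.
Tax multiplier = −c·k = −0.59/0.589 ≈ −1.002. Need ΔY = +$174 million, so ΔT = ΔY/(−c·k) = −(+$174 million) × 0.589 / 0.59 ≈ −$173.7 million.
The government should cut lump-sum taxes by $173.7 million.

−$173.7 million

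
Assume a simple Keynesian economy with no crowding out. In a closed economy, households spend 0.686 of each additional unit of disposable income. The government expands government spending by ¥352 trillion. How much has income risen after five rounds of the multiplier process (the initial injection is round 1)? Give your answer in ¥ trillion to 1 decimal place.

¥950.7 trillion

Round 1 adds ΔG = ¥352 trillion; each later round is MPC = 0.686 times the previous.
After 5 rounds: 352 + 241.472 + 165.649792 + 113.635757312 + 77.954129516032 = ΔG·(1 − c^5)/(1 − c) = 352 × (1 − 0.151921968318176)/0.314 ≈ ¥950.7 trillion.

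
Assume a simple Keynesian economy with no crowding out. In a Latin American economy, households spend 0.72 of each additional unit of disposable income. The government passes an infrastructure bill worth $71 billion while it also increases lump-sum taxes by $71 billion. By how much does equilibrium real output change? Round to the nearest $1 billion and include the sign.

+$71 billion

Expenditure multiplier = 1/(1 − MPC) = 1/(1 − 0.72) = 1/0.28 ≈ 3.571.
ΔG contributes k·ΔG = (+$71 billion) / 0.28 ≈ +$253.6 billion.
ΔT of +$71 billion changes first-round spending by −c·ΔT = −$51.12 billion, contributing k·(−c·ΔT) = (−$51.12 billion) / 0.28 ≈ −$182.6 billion.
With ΔG = ΔT and no other leakages, the balanced-budget multiplier is 1, so ΔY = ΔG = +$71 billion.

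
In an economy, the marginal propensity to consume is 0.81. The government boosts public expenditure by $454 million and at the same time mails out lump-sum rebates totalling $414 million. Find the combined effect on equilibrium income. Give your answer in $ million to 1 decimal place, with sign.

Expenditure multiplier = 1/(1 − MPC) = 1/(1 − 0.81) = 1/0.19 ≈ 5.263.
ΔG contributes k·ΔG = (+$454 million) / 0.19 ≈ +$2,389.5 million.
ΔT of −$414 million changes first-round spending by −c·ΔT = +$335.34 million, contributing k·(−c·ΔT) = (+$335.34 million) / 0.19 ≈ +$1,764.9 million.
Net ΔY = k(ΔG − c·ΔT) = (+$789.34 million) / 0.19 ≈ +$4,154.4 million.

+$4,154.4 million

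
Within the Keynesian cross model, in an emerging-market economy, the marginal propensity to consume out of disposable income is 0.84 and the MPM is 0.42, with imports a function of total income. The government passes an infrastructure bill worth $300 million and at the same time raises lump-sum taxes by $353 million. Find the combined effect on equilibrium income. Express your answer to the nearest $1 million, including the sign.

Expenditure multiplier = 1/(1 − c + m) = 1/(1 − 0.84 + 0.42) = 1/0.58 ≈ 1.724.
ΔG contributes k·ΔG = (+$300 million) / 0.58 ≈ +$517.2 million.
ΔT of +$353 million changes first-round spending by −c·ΔT = −$296.52 million, contributing k·(−c·ΔT) = (−$296.52 million) / 0.58 ≈ −$511.2 million.
Net ΔY = k(ΔG − c·ΔT) = (+$3.48 million) / 0.58 = +$6 million.

+$6 million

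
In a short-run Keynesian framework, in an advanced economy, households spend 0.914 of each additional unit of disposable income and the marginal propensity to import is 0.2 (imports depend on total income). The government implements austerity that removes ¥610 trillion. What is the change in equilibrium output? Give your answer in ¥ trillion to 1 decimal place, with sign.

Government-spending multiplier = 1/(1 − c + m) = 1/(1 − 0.914 + 0.2) = 1/0.286 ≈ 3.497.
ΔY = k × ΔG = (−¥610 trillion) / 0.286 ≈ −¥2,132.9 trillion.

−¥2,132.9 trillion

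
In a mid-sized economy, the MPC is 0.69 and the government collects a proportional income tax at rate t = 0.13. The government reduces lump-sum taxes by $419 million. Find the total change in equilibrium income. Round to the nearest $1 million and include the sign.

+$723 million

A lump-sum tax change of −$419 million shifts disposable income by +$419 million; first-round consumption changes by −c × ΔT = −0.69 × (−$419 million) = +$289.11 million.
Expenditure multiplier = 1/(1 − c(1−t)) = 1/(1 − 0.69×0.87) = 1/0.3997 ≈ 2.502.
The tax multiplier is −c × k ≈ −1.726, so ΔY = k × (−c·ΔT) = (+$289.11 million) / 0.3997 ≈ +$723 million.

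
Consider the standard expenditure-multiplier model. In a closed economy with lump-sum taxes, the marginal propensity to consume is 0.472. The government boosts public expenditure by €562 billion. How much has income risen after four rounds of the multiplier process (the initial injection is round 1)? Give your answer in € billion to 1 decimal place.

€1,011.6 billion

Round 1 adds ΔG = €562 billion; each later round is MPC = 0.472 times the previous.
After 4 rounds: 562 + 265.264 + 125.204608 + 59.096574976 = ΔG·(1 − c^4)/(1 − c) = 562 × (1 − 0.049632710656)/0.528 ≈ €1,011.6 billion.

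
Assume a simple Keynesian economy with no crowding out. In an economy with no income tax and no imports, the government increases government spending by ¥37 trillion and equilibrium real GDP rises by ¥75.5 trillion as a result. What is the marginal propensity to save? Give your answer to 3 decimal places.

Implied spending multiplier k = ΔY/ΔG = 75.5/37 ≈ 2.0405.
Since k = 1/(1 − MPC), MPC = 1 − 1/k = 1 − ΔG/ΔY = 1 − 37/75.5 ≈ 0.510.
MPS = 1 − MPC = 0.490.

0.490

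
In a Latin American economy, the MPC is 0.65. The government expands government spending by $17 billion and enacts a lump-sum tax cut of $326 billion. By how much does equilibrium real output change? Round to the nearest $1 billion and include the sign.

Expenditure multiplier = 1/(1 − MPC) = 1/(1 − 0.65) = 1/0.35 ≈ 2.857.
ΔG contributes k·ΔG = (+$17 billion) / 0.35 ≈ +$48.6 billion.
ΔT of −$326 billion changes first-round spending by −c·ΔT = +$211.9 billion, contributing k·(−c·ΔT) = (+$211.9 billion) / 0.35 ≈ +$605.4 billion.
Net ΔY = k(ΔG − c·ΔT) = (+$228.9 billion) / 0.35 = +$654 billion.

+$654 billion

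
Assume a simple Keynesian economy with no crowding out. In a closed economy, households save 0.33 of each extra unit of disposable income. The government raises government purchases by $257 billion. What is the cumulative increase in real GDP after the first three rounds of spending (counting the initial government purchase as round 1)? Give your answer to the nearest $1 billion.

$545 billion

MPC = 1 − MPS = 1 − 0.33 = 0.67.
Round 1 adds ΔG = $257 billion; each later round is MPC = 0.67 times the previous.
After 3 rounds: 257 + 172.19 + 115.3673 = ΔG·(1 − c^3)/(1 − c) = 257 × (1 − 0.300763)/0.33 ≈ $545 billion.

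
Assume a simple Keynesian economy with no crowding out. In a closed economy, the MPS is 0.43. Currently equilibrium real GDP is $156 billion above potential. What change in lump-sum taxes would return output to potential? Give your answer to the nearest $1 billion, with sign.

MPC = 1 − MPS = 1 − 0.43 = 0.57.
Spending multiplier = 1/(1 − MPC) = 1/(1 − 0.57) = 1/0.43 ≈ 2.326.
Tax multiplier = −c·k = −0.57/0.43 ≈ −1.326. Need ΔY = −$156 billion, so ΔT = ΔY/(−c·k) = −(−$156 billion) × 0.43 / 0.57 ≈ +$118 billion.
The government should raise lump-sum taxes by $118 billion.

+$118 billion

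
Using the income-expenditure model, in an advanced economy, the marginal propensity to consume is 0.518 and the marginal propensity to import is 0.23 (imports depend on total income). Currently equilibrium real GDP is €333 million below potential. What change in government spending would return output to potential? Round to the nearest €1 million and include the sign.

Spending multiplier = 1/(1 − c + m) = 1/(1 − 0.518 + 0.23) = 1/0.712 ≈ 1.404.
Need ΔY = +€333 million, so ΔG = ΔY/k = (+€333 million) × 0.712 ≈ +€237 million.
The government should increase government spending by €237 million.

+€237 million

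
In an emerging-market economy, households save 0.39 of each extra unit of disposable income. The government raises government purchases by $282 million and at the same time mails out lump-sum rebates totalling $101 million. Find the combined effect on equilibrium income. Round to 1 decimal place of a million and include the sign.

MPC = 1 − MPS = 1 − 0.39 = 0.61.
Expenditure multiplier = 1/(1 − MPC) = 1/(1 − 0.61) = 1/0.39 ≈ 2.564.
ΔG contributes k·ΔG = (+$282 million) / 0.39 ≈ +$723.1 million.
ΔT of −$101 million changes first-round spending by −c·ΔT = +$61.61 million, contributing k·(−c·ΔT) = (+$61.61 million) / 0.39 ≈ +$158 million.
Net ΔY = k(ΔG − c·ΔT) = (+$343.61 million) / 0.39 ≈ +$881.1 million.

+$881.1 million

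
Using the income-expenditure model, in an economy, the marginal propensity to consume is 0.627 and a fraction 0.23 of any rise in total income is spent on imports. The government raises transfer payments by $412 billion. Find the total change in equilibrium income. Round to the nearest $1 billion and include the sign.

The transfer change shifts disposable income by +$412 billion, so first-round consumption changes by c·ΔTR = 0.627 × (+$412 billion) = +$258.324 billion.
Expenditure multiplier = 1/(1 − c + m) = 1/(1 − 0.627 + 0.23) = 1/0.603 ≈ 1.658.
The transfer multiplier is c × k ≈ 1.04, so ΔY = k × (c·ΔTR) = (+$258.324 billion) / 0.603 ≈ +$428 billion.

+$428 billion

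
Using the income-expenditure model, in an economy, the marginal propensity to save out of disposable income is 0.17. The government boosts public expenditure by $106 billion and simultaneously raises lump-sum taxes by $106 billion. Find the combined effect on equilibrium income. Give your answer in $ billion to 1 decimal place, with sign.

+$106.0 billion

MPC = 1 − MPS = 1 − 0.17 = 0.83.
Expenditure multiplier = 1/(1 − MPC) = 1/(1 − 0.83) = 1/0.17 ≈ 5.882.
ΔG contributes k·ΔG = (+$106 billion) / 0.17 ≈ +$623.5 billion.
ΔT of +$106 billion changes first-round spending by −c·ΔT = −$87.98 billion, contributing k·(−c·ΔT) = (−$87.98 billion) / 0.17 ≈ −$517.5 billion.
With ΔG = ΔT and no other leakages, the balanced-budget multiplier is 1, so ΔY = ΔG = +$106 billion.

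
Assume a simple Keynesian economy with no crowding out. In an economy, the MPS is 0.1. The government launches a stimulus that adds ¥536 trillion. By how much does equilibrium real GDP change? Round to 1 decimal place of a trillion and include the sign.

+¥5,360.0 trillion

MPC = 1 − MPS = 1 − 0.1 = 0.9.
Spending multiplier = 1/(1 − MPC) = 1/(1 − 0.9) = 1/0.1 = 10.
ΔY = k × ΔG = (+¥536 trillion) / 0.1 = +¥5,360 trillion.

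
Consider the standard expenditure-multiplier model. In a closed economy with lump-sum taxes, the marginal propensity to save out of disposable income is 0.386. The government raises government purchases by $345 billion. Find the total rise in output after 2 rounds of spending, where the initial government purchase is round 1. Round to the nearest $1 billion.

MPC = 1 − MPS = 1 − 0.386 = 0.614.
Round 1 adds ΔG = $345 billion; each later round is MPC = 0.614 times the previous.
After 2 rounds: 345 + 211.83 = ΔG·(1 − c^2)/(1 − c) = 345 × (1 − 0.376996)/0.386 ≈ $557 billion.

$557 billion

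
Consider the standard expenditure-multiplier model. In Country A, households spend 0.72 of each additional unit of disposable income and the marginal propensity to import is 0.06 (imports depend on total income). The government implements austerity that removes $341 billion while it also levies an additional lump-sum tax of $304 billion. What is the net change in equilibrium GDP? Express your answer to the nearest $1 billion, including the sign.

−$1,647 billion

Expenditure multiplier = 1/(1 − c + m) = 1/(1 − 0.72 + 0.06) = 1/0.34 ≈ 2.941.
ΔG contributes k·ΔG = (−$341 billion) / 0.34 ≈ −$1,002.9 billion.
ΔT of +$304 billion changes first-round spending by −c·ΔT = −$218.88 billion, contributing k·(−c·ΔT) = (−$218.88 billion) / 0.34 ≈ −$643.8 billion.
Net ΔY = k(ΔG − c·ΔT) = (−$559.88 billion) / 0.34 ≈ −$1,647 billion.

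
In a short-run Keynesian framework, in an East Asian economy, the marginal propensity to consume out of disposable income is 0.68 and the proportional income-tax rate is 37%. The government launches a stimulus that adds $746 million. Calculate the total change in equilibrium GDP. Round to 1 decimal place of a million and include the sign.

Government-spending multiplier = 1/(1 − c(1−t)) = 1/(1 − 0.68×0.63) = 1/0.5716 ≈ 1.749.
ΔY = k × ΔG = (+$746 million) / 0.5716 ≈ +$1,305.1 million.

+$1,305.1 million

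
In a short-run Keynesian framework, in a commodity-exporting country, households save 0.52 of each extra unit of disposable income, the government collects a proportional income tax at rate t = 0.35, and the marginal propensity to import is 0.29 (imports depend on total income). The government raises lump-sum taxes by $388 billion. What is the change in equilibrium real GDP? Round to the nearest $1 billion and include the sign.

−$190 billion

MPC = 1 − MPS = 1 − 0.52 = 0.48.
A lump-sum tax change of +$388 billion shifts disposable income by −$388 billion; first-round consumption changes by −c × ΔT = −0.48 × (+$388 billion) = −$186.24 billion.
Expenditure multiplier = 1/(1 − c(1−t) + m) = 1/(1 − 0.48×0.65 + 0.29) = 1/0.978 ≈ 1.022.
The tax multiplier is −c × k ≈ −0.491, so ΔY = k × (−c·ΔT) = (−$186.24 billion) / 0.978 ≈ −$190 billion.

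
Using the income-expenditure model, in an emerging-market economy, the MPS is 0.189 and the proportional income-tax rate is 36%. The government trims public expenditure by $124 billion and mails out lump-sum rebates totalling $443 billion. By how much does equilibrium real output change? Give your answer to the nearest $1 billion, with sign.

MPC = 1 − MPS = 1 − 0.189 = 0.811.
Expenditure multiplier = 1/(1 − c(1−t)) = 1/(1 − 0.811×0.64) = 1/0.48096 ≈ 2.079.
ΔG contributes k·ΔG = (−$124 billion) / 0.48096 ≈ −$257.8 billion.
ΔT of −$443 billion changes first-round spending by −c·ΔT = +$359.273 billion, contributing k·(−c·ΔT) = (+$359.273 billion) / 0.48096 ≈ +$747 billion.
Net ΔY = k(ΔG − c·ΔT) = (+$235.273 billion) / 0.48096 ≈ +$489 billion.

+$489 billion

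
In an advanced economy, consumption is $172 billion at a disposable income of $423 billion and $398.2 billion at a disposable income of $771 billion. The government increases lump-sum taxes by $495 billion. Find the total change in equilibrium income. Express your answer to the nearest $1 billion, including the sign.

MPC = ΔC/ΔYd = (398.2 − 172)/(771 − 423) = 226.2/348 = 0.65.
A lump-sum tax change of +$495 billion shifts disposable income by −$495 billion; first-round consumption changes by −c × ΔT = −0.65 × (+$495 billion) = −$321.75 billion.
Expenditure multiplier = 1/(1 − MPC) = 1/(1 − 0.65) = 1/0.35 ≈ 2.857.
The tax multiplier is −c × k ≈ −1.857, so ΔY = k × (−c·ΔT) = (−$321.75 billion) / 0.35 ≈ −$919 billion.

−$919 billion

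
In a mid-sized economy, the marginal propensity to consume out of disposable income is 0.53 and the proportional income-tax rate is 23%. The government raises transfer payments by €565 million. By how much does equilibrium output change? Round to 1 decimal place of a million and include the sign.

The transfer change shifts disposable income by +€565 million, so first-round consumption changes by c·ΔTR = 0.53 × (+€565 million) = +€299.45 million.
Expenditure multiplier = 1/(1 − c(1−t)) = 1/(1 − 0.53×0.77) = 1/0.5919 ≈ 1.689.
The transfer multiplier is c × k ≈ 0.895, so ΔY = k × (c·ΔTR) = (+€299.45 million) / 0.5919 ≈ +€505.9 million.

+€505.9 million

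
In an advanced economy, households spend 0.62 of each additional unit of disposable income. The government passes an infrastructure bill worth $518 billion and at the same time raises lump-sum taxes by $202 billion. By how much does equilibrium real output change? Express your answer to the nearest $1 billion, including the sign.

+$1,034 billion

Expenditure multiplier = 1/(1 − MPC) = 1/(1 − 0.62) = 1/0.38 ≈ 2.632.
ΔG contributes k·ΔG = (+$518 billion) / 0.38 ≈ +$1,363.2 billion.
ΔT of +$202 billion changes first-round spending by −c·ΔT = −$125.24 billion, contributing k·(−c·ΔT) = (−$125.24 billion) / 0.38 ≈ −$329.6 billion.
Net ΔY = k(ΔG − c·ΔT) = (+$392.76 billion) / 0.38 ≈ +$1,034 billion.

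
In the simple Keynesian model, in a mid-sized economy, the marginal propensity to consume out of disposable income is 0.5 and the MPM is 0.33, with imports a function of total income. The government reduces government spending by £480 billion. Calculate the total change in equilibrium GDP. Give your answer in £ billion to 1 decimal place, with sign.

Government-spending multiplier = 1/(1 − c + m) = 1/(1 − 0.5 + 0.33) = 1/0.83 ≈ 1.205.
ΔY = k × ΔG = (−£480 billion) / 0.83 ≈ −£578.3 billion.

−£578.3 billion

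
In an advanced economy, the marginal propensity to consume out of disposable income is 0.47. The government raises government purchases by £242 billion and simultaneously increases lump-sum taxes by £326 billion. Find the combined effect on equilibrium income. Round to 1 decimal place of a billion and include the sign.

Expenditure multiplier = 1/(1 − MPC) = 1/(1 − 0.47) = 1/0.53 ≈ 1.887.
ΔG contributes k·ΔG = (+£242 billion) / 0.53 ≈ +£456.6 billion.
ΔT of +£326 billion changes first-round spending by −c·ΔT = −£153.22 billion, contributing k·(−c·ΔT) = (−£153.22 billion) / 0.53 ≈ −£289.1 billion.
Net ΔY = k(ΔG − c·ΔT) = (+£88.78 billion) / 0.53 ≈ +£167.5 billion.

+£167.5 billion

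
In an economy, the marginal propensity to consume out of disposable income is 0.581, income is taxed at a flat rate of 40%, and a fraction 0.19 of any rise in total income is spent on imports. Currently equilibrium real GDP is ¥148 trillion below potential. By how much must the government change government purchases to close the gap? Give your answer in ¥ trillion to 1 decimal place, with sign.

Spending multiplier = 1/(1 − c(1−t) + m) = 1/(1 − 0.581×0.6 + 0.19) = 1/0.8414 ≈ 1.188.
Need ΔY = +¥148 trillion, so ΔG = ΔY/k = (+¥148 trillion) × 0.8414 ≈ +¥124.5 trillion.
The government should increase government purchases by ¥124.5 trillion.

+¥124.5 trillion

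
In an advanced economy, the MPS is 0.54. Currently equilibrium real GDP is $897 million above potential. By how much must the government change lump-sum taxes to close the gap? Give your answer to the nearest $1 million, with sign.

MPC = 1 − MPS = 1 − 0.54 = 0.46.
Spending multiplier = 1/(1 − MPC) = 1/(1 − 0.46) = 1/0.54 ≈ 1.852.
Tax multiplier = −c·k = −0.46/0.54 ≈ −0.852. Need ΔY = −$897 million, so ΔT = ΔY/(−c·k) = −(−$897 million) × 0.54 / 0.46 = +$1,053 million.
The government should raise lump-sum taxes by $1,053 million.

+$1,053 million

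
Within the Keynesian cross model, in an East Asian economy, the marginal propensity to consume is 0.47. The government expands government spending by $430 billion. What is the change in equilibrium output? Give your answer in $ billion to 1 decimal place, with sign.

+$811.3 billion

Spending multiplier = 1/(1 − MPC) = 1/(1 − 0.47) = 1/0.53 ≈ 1.887.
ΔY = k × ΔG = (+$430 billion) / 0.53 ≈ +$811.3 billion.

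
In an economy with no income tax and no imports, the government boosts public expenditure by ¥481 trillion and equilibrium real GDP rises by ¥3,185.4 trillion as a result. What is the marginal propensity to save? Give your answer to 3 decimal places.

0.151

Implied spending multiplier k = ΔY/ΔG = 3,185.4/481 ≈ 6.6225.
Since k = 1/(1 − MPC), MPC = 1 − 1/k = 1 − ΔG/ΔY = 1 − 481/3,185.4 ≈ 0.849.
MPS = 1 − MPC = 0.151.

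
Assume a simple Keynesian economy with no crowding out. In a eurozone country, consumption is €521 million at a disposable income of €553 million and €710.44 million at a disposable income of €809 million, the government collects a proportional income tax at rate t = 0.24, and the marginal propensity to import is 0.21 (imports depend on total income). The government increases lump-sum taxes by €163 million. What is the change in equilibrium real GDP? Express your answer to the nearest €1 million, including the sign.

MPC = ΔC/ΔYd = (710.44 − 521)/(809 − 553) = 189.44/256 = 0.74.
A lump-sum tax change of +€163 million shifts disposable income by −€163 million; first-round consumption changes by −c × ΔT = −0.74 × (+€163 million) = −€120.62 million.
Expenditure multiplier = 1/(1 − c(1−t) + m) = 1/(1 − 0.74×0.76 + 0.21) = 1/0.6476 ≈ 1.544.
The tax multiplier is −c × k ≈ −1.143, so ΔY = k × (−c·ΔT) = (−€120.62 million) / 0.6476 ≈ −€186 million.

−€186 million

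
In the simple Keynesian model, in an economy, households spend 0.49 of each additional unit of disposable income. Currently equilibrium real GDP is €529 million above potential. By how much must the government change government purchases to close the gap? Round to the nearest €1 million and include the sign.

Spending multiplier = 1/(1 − MPC) = 1/(1 − 0.49) = 1/0.51 ≈ 1.961.
Need ΔY = −€529 million, so ΔG = ΔY/k = (−€529 million) × 0.51 ≈ −€270 million.
The government should cut government purchases by €270 million.

−€270 million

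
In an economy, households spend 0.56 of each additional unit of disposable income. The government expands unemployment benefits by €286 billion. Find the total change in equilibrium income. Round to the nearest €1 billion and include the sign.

+€364 billion

The transfer change shifts disposable income by +€286 billion, so first-round consumption changes by c·ΔTR = 0.56 × (+€286 billion) = +€160.16 billion.
Expenditure multiplier = 1/(1 − MPC) = 1/(1 − 0.56) = 1/0.44 ≈ 2.273.
The transfer multiplier is c × k ≈ 1.273, so ΔY = k × (c·ΔTR) = (+€160.16 billion) / 0.44 = +€364 billion.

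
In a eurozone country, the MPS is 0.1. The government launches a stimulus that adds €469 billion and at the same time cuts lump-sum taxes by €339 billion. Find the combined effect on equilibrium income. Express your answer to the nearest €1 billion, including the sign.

+€7,741 billion

MPC = 1 − MPS = 1 − 0.1 = 0.9.
Expenditure multiplier = 1/(1 − MPC) = 1/(1 − 0.9) = 1/0.1 = 10.
ΔG contributes k·ΔG = (+€469 billion) / 0.1 = +€4,690 billion.
ΔT of −€339 billion changes first-round spending by −c·ΔT = +€305.1 billion, contributing k·(−c·ΔT) = (+€305.1 billion) / 0.1 = +€3,051 billion.
Net ΔY = k(ΔG − c·ΔT) = (+€774.1 billion) / 0.1 = +€7,741 billion.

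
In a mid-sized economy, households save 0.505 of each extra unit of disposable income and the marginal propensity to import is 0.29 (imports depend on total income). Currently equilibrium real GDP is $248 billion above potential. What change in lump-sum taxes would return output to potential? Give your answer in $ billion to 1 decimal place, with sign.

+$398.3 billion

MPC = 1 − MPS = 1 − 0.505 = 0.495.
Spending multiplier = 1/(1 − c + m) = 1/(1 − 0.495 + 0.29) = 1/0.795 ≈ 1.258.
Tax multiplier = −c·k = −0.495/0.795 ≈ −0.623. Need ΔY = −$248 billion, so ΔT = ΔY/(−c·k) = −(−$248 billion) × 0.795 / 0.495 ≈ +$398.3 billion.
The government should raise lump-sum taxes by $398.3 billion.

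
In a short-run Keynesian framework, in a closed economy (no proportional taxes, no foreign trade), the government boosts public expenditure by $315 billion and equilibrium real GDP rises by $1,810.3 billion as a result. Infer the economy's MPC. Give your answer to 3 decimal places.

0.826

Implied spending multiplier k = ΔY/ΔG = 1,810.3/315 ≈ 5.747.
Since k = 1/(1 − MPC), MPC = 1 − 1/k = 1 − ΔG/ΔY = 1 − 315/1,810.3 ≈ 0.826.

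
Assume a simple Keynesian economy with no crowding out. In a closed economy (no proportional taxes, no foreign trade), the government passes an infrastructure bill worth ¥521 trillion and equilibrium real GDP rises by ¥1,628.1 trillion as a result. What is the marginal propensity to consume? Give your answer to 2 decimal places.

0.68

Implied spending multiplier k = ΔY/ΔG = 1,628.1/521 ≈ 3.125.
Since k = 1/(1 − MPC), MPC = 1 − 1/k = 1 − ΔG/ΔY = 1 − 521/1,628.1 ≈ 0.68.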